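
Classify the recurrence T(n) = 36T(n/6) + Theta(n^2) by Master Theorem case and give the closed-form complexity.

Master Theorem for T(n) = 36T(n/6) + O(n^2):

a = 36, b = 6, c = 2
log_b(a) = log_6(36) = 2.0000

Case 2: c = 2 = log_6(36) = 2.0000
T(n) = O(n^2 log n) = O(n^2 log n)

For T(n) = 36T(n/6) + O(n^2): log_6(36) = 2.0000. This is Case 2 of the Master Theorem (c = log_b(a), equal work at all levels), giving O(n^2 log n).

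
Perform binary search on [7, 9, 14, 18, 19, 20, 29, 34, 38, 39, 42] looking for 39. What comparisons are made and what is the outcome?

Binary search for 39 in [7, 9, 14, 18, 19, 20, 29, 34, 38, 39, 42]:

lo=0, hi=10, mid=5, arr[mid]=20 -> 20 < 39, search right half
lo=6, hi=10, mid=8, arr[mid]=38 -> 38 < 39, search right half
lo=9, hi=10, mid=9, arr[mid]=39 -> Found target at index 9!

Binary search finds 39 at index 9 after 3 comparisons. The search repeatedly halves the search space by comparing with the middle element.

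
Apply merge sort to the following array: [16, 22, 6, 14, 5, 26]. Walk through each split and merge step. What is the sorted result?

Merge sort trace:

Split: [16, 22, 6, 14, 5, 26] -> [16, 22, 6] and [14, 5, 26]
  Split: [16, 22, 6] -> [16] and [22, 6]
    Split: [22, 6] -> [22] and [6]
    Merge: [22] + [6] -> [6, 22]
  Merge: [16] + [6, 22] -> [6, 16, 22]
  Split: [14, 5, 26] -> [14] and [5, 26]
    Split: [5, 26] -> [5] and [26]
    Merge: [5] + [26] -> [5, 26]
  Merge: [14] + [5, 26] -> [5, 14, 26]
Merge: [6, 16, 22] + [5, 14, 26] -> [5, 6, 14, 16, 22, 26]

Final sorted array: [5, 6, 14, 16, 22, 26]

The merge sort proceeds by recursively splitting the array and merging sorted halves.
After all merges, the sorted array is [5, 6, 14, 16, 22, 26].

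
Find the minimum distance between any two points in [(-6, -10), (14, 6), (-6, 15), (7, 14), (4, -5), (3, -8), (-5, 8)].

Computing all pairwise distances among 7 points:

d((-6, -10), (14, 6)) = 25.6125
d((-6, -10), (-6, 15)) = 25.0
d((-6, -10), (7, 14)) = 27.2947
d((-6, -10), (4, -5)) = 11.1803
d((-6, -10), (3, -8)) = 9.2195
d((-6, -10), (-5, 8)) = 18.0278
d((14, 6), (-6, 15)) = 21.9317
d((14, 6), (7, 14)) = 10.6301
d((14, 6), (4, -5)) = 14.8661
d((14, 6), (3, -8)) = 17.8045
d((14, 6), (-5, 8)) = 19.105
d((-6, 15), (7, 14)) = 13.0384
d((-6, 15), (4, -5)) = 22.3607
d((-6, 15), (3, -8)) = 24.6982
d((-6, 15), (-5, 8)) = 7.0711
d((7, 14), (4, -5)) = 19.2354
d((7, 14), (3, -8)) = 22.3607
d((7, 14), (-5, 8)) = 13.4164
d((4, -5), (3, -8)) = 3.1623 <-- minimum
d((4, -5), (-5, 8)) = 15.8114
d((3, -8), (-5, 8)) = 17.8885

Closest pair: (4, -5) and (3, -8) with distance 3.1623

The closest pair is (4, -5) and (3, -8) with Euclidean distance 3.1623. For 7 points, brute-force pairwise comparison is shown above. For large n, the divide-and-conquer algorithm (sort by x, recurse on halves, check the dividing strip) achieves O(n log n).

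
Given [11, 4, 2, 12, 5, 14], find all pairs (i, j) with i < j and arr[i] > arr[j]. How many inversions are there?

Finding inversions in [11, 4, 2, 12, 5, 14]:

(0, 1): arr[0]=11 > arr[1]=4
(0, 2): arr[0]=11 > arr[2]=2
(0, 4): arr[0]=11 > arr[4]=5
(1, 2): arr[1]=4 > arr[2]=2
(3, 4): arr[3]=12 > arr[4]=5

Total inversions: 5

The array has 5 inversion(s): (0,1), (0,2), (0,4), (1,2), (3,4). Each pair (i,j) satisfies i < j and arr[i] > arr[j].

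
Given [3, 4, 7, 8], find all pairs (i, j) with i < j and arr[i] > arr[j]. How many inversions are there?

Finding inversions in [3, 4, 7, 8]:


Total inversions: 0

The array has 0 inversions. It is already sorted.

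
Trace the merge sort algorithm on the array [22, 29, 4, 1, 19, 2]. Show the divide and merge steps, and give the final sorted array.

Merge sort trace:

Split: [22, 29, 4, 1, 19, 2] -> [22, 29, 4] and [1, 19, 2]
  Split: [22, 29, 4] -> [22] and [29, 4]
    Split: [29, 4] -> [29] and [4]
    Merge: [29] + [4] -> [4, 29]
  Merge: [22] + [4, 29] -> [4, 22, 29]
  Split: [1, 19, 2] -> [1] and [19, 2]
    Split: [19, 2] -> [19] and [2]
    Merge: [19] + [2] -> [2, 19]
  Merge: [1] + [2, 19] -> [1, 2, 19]
Merge: [4, 22, 29] + [1, 2, 19] -> [1, 2, 4, 19, 22, 29]

Final sorted array: [1, 2, 4, 19, 22, 29]

The merge sort proceeds by recursively splitting the array and merging sorted halves.
After all merges, the sorted array is [1, 2, 4, 19, 22, 29].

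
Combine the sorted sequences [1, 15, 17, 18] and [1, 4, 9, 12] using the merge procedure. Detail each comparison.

Merging process:

Compare 1 vs 1: take 1 from left. Merged: [1]
Compare 15 vs 1: take 1 from right. Merged: [1, 1]
Compare 15 vs 4: take 4 from right. Merged: [1, 1, 4]
Compare 15 vs 9: take 9 from right. Merged: [1, 1, 4, 9]
Compare 15 vs 12: take 12 from right. Merged: [1, 1, 4, 9, 12]
Append remaining from left: [15, 17, 18]. Merged: [1, 1, 4, 9, 12, 15, 17, 18]

Final merged array: [1, 1, 4, 9, 12, 15, 17, 18]
Total comparisons: 5

The merged array is [1, 1, 4, 9, 12, 15, 17, 18], requiring 5 comparisons. The merge step runs in O(n) time where n is the total number of elements.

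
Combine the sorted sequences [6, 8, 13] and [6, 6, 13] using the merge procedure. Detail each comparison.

Merging process:

Compare 6 vs 6: take 6 from left. Merged: [6]
Compare 8 vs 6: take 6 from right. Merged: [6, 6]
Compare 8 vs 6: take 6 from right. Merged: [6, 6, 6]
Compare 8 vs 13: take 8 from left. Merged: [6, 6, 6, 8]
Compare 13 vs 13: take 13 from left. Merged: [6, 6, 6, 8, 13]
Append remaining from right: [13]. Merged: [6, 6, 6, 8, 13, 13]

Final merged array: [6, 6, 6, 8, 13, 13]
Total comparisons: 5

The merged array is [6, 6, 6, 8, 13, 13], requiring 5 comparisons. The merge step runs in O(n) time where n is the total number of elements.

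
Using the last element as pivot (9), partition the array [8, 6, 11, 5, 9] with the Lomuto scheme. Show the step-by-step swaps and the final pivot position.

Lomuto partition with pivot = 9:

Initial array: [8, 6, 11, 5, 9]

arr[0]=8 <= 9: swap with position 0, array becomes [8, 6, 11, 5, 9]
arr[1]=6 <= 9: swap with position 1, array becomes [8, 6, 11, 5, 9]
arr[2]=11 > 9: no swap
arr[3]=5 <= 9: swap with position 2, array becomes [8, 6, 5, 11, 9]

Place pivot at position 3: [8, 6, 5, 9, 11]
Pivot position: 3

After partitioning with pivot 9, the array becomes [8, 6, 5, 9, 11]. The pivot is placed at index 3. All elements to the left of the pivot are <= 9, and all elements to the right are > 9.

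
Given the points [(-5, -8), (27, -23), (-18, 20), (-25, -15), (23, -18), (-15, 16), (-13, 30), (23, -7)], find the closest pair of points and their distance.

Computing all pairwise distances among 8 points:

d((-5, -8), (27, -23)) = 35.3412
d((-5, -8), (-18, 20)) = 30.8707
d((-5, -8), (-25, -15)) = 21.1896
d((-5, -8), (23, -18)) = 29.7321
d((-5, -8), (-15, 16)) = 26.0
d((-5, -8), (-13, 30)) = 38.833
d((-5, -8), (23, -7)) = 28.0179
d((27, -23), (-18, 20)) = 62.2415
d((27, -23), (-25, -15)) = 52.6118
d((27, -23), (23, -18)) = 6.4031
d((27, -23), (-15, 16)) = 57.3149
d((27, -23), (-13, 30)) = 66.4003
d((27, -23), (23, -7)) = 16.4924
d((-18, 20), (-25, -15)) = 35.6931
d((-18, 20), (23, -18)) = 55.9017
d((-18, 20), (-15, 16)) = 5.0 <-- minimum
d((-18, 20), (-13, 30)) = 11.1803
d((-18, 20), (23, -7)) = 49.0918
d((-25, -15), (23, -18)) = 48.0937
d((-25, -15), (-15, 16)) = 32.573
d((-25, -15), (-13, 30)) = 46.5725
d((-25, -15), (23, -7)) = 48.6621
d((23, -18), (-15, 16)) = 50.9902
d((23, -18), (-13, 30)) = 60.0
d((23, -18), (23, -7)) = 11.0
d((-15, 16), (-13, 30)) = 14.1421
d((-15, 16), (23, -7)) = 44.4185
d((-13, 30), (23, -7)) = 51.6236

Closest pair: (-18, 20) and (-15, 16) with distance 5.0

The closest pair is (-18, 20) and (-15, 16) with Euclidean distance 5.0. For 8 points, brute-force pairwise comparison is shown above. For large n, the divide-and-conquer algorithm (sort by x, recurse on halves, check the dividing strip) achieves O(n log n).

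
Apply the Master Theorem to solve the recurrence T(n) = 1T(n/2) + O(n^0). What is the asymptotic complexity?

Master Theorem for T(n) = 1T(n/2) + O(n^0):

a = 1, b = 2, c = 0
log_b(a) = log_2(1) = 0.0000

Case 2: c = 0 = log_2(1) = 0.0000
T(n) = O(n^0 log n) = O(log n)

For T(n) = 1T(n/2) + O(n^0): log_2(1) = 0.0000. This is Case 2 of the Master Theorem (c = log_b(a), equal work at all levels), giving O(log n).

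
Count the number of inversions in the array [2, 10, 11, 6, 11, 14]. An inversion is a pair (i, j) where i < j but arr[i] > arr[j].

Finding inversions in [2, 10, 11, 6, 11, 14]:

(1, 3): arr[1]=10 > arr[3]=6
(2, 3): arr[2]=11 > arr[3]=6

Total inversions: 2

The array has 2 inversion(s): (1,3), (2,3). Each pair (i,j) satisfies i < j and arr[i] > arr[j].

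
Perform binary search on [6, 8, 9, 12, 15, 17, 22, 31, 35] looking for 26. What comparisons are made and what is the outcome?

Binary search for 26 in [6, 8, 9, 12, 15, 17, 22, 31, 35]:

lo=0, hi=8, mid=4, arr[mid]=15 -> 15 < 26, search right half
lo=5, hi=8, mid=6, arr[mid]=22 -> 22 < 26, search right half
lo=7, hi=8, mid=7, arr[mid]=31 -> 31 > 26, search left half
lo=7 > hi=6, target 26 not found

Binary search determines that 26 is not in the array after 3 comparisons. The search space was exhausted without finding the target.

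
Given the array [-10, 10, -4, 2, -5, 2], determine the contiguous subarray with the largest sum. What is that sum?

Using Kadane's algorithm on [-10, 10, -4, 2, -5, 2]:

Scanning through the array:
Position 1 (value 10): max_ending_here = 10, max_so_far = 10
Position 2 (value -4): max_ending_here = 6, max_so_far = 10
Position 3 (value 2): max_ending_here = 8, max_so_far = 10
Position 4 (value -5): max_ending_here = 3, max_so_far = 10
Position 5 (value 2): max_ending_here = 5, max_so_far = 10

Maximum subarray: [10]
Maximum sum: 10

The maximum subarray is [10] with sum 10. This subarray runs from index 1 to index 1.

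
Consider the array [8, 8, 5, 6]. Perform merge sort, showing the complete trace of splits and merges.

Merge sort trace:

Split: [8, 8, 5, 6] -> [8, 8] and [5, 6]
  Split: [8, 8] -> [8] and [8]
  Merge: [8] + [8] -> [8, 8]
  Split: [5, 6] -> [5] and [6]
  Merge: [5] + [6] -> [5, 6]
Merge: [8, 8] + [5, 6] -> [5, 6, 8, 8]

Final sorted array: [5, 6, 8, 8]

The merge sort proceeds by recursively splitting the array and merging sorted halves.
After all merges, the sorted array is [5, 6, 8, 8].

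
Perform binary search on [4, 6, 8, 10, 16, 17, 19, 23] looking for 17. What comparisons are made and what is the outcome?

Binary search for 17 in [4, 6, 8, 10, 16, 17, 19, 23]:

lo=0, hi=7, mid=3, arr[mid]=10 -> 10 < 17, search right half
lo=4, hi=7, mid=5, arr[mid]=17 -> Found target at index 5!

Binary search finds 17 at index 5 after 2 comparisons. The search repeatedly halves the search space by comparing with the middle element.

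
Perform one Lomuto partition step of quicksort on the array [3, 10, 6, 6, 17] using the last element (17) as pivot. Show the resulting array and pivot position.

Lomuto partition with pivot = 17:

Initial array: [3, 10, 6, 6, 17]

arr[0]=3 <= 17: swap with position 0, array becomes [3, 10, 6, 6, 17]
arr[1]=10 <= 17: swap with position 1, array becomes [3, 10, 6, 6, 17]
arr[2]=6 <= 17: swap with position 2, array becomes [3, 10, 6, 6, 17]
arr[3]=6 <= 17: swap with position 3, array becomes [3, 10, 6, 6, 17]

Place pivot at position 4: [3, 10, 6, 6, 17]
Pivot position: 4

After partitioning with pivot 17, the array becomes [3, 10, 6, 6, 17]. The pivot is placed at index 4. All elements to the left of the pivot are <= 17, and all elements to the right are > 17.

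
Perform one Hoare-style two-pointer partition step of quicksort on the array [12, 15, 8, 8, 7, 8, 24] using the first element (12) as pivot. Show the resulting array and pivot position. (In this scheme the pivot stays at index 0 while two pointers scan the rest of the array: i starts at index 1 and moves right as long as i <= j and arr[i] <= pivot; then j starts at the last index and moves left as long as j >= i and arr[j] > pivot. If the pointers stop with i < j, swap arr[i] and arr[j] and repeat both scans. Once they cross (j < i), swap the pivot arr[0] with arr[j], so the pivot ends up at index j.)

Hoare-style two-pointer partition with pivot = 12:

Initial array: [12, 15, 8, 8, 7, 8, 24]

Pointers start at i = 1, j = 6.
i stops at index 1 (arr[1]=15 > 12), j stops at index 5 (arr[5]=8 <= 12): swap arr[1] and arr[5], array becomes [12, 8, 8, 8, 7, 15, 24]
i ends at 5, j ends at 4: the pointers have crossed (j < i), so scanning stops.

Swap pivot arr[0] with arr[4] to place pivot at position 4: [7, 8, 8, 8, 12, 15, 24]
Pivot position: 4

After partitioning with pivot 12, the array becomes [7, 8, 8, 8, 12, 15, 24]. The pivot is placed at index 4. All elements to the left of the pivot are <= 12, and all elements to the right are > 12.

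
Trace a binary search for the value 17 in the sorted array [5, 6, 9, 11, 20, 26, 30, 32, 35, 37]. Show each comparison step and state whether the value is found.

Binary search for 17 in [5, 6, 9, 11, 20, 26, 30, 32, 35, 37]:

lo=0, hi=9, mid=4, arr[mid]=20 -> 20 > 17, search left half
lo=0, hi=3, mid=1, arr[mid]=6 -> 6 < 17, search right half
lo=2, hi=3, mid=2, arr[mid]=9 -> 9 < 17, search right half
lo=3, hi=3, mid=3, arr[mid]=11 -> 11 < 17, search right half
lo=4 > hi=3, target 17 not found

Binary search determines that 17 is not in the array after 4 comparisons. The search space was exhausted without finding the target.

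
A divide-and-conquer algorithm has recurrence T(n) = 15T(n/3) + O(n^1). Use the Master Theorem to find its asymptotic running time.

Master Theorem for T(n) = 15T(n/3) + O(n^1):

a = 15, b = 3, c = 1
log_b(a) = log_3(15) = 2.4650

Case 1: c = 1 < log_3(15) = 2.4650
T(n) = O(n^(log_3 15))

For T(n) = 15T(n/3) + O(n^1): log_3(15) = 2.4650. This is Case 1 of the Master Theorem (c < log_b(a), work dominated by leaves), giving O(n^(log_3 15)).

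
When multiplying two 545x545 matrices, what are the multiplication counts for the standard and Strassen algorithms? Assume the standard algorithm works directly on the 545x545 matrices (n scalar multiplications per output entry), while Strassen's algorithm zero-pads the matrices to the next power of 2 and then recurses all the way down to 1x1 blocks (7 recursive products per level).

Matrix multiplication for 545x545 matrices:

Strassen's algorithm requires power-of-2 dimensions. Pad 545x545 to 1024x1024 (next power of 2).

Standard algorithm: 545^3 = 161878625 multiplications
Strassen's algorithm: 7^(log2(1024)) = 7^10 = 282475249 multiplications
Difference: 161878625 - 282475249 = -120596624 (Strassen uses MORE here due to padding overhead — for small or just-over-power-of-2 n, padding can outweigh the per-level savings)

Standard: 161878625 multiplications (545^3). Strassen: 282475249 multiplications (7^10, after padding to 1024x1024). Strassen reduces 8 recursive multiplications to 7 at each level.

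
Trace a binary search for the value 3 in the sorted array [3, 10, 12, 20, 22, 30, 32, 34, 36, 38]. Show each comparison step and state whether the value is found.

Binary search for 3 in [3, 10, 12, 20, 22, 30, 32, 34, 36, 38]:

lo=0, hi=9, mid=4, arr[mid]=22 -> 22 > 3, search left half
lo=0, hi=3, mid=1, arr[mid]=10 -> 10 > 3, search left half
lo=0, hi=0, mid=0, arr[mid]=3 -> Found target at index 0!

Binary search finds 3 at index 0 after 3 comparisons. The search repeatedly halves the search space by comparing with the middle element.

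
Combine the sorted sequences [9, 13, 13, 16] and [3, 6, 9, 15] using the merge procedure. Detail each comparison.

Merging process:

Compare 9 vs 3: take 3 from right. Merged: [3]
Compare 9 vs 6: take 6 from right. Merged: [3, 6]
Compare 9 vs 9: take 9 from left. Merged: [3, 6, 9]
Compare 13 vs 9: take 9 from right. Merged: [3, 6, 9, 9]
Compare 13 vs 15: take 13 from left. Merged: [3, 6, 9, 9, 13]
Compare 13 vs 15: take 13 from left. Merged: [3, 6, 9, 9, 13, 13]
Compare 16 vs 15: take 15 from right. Merged: [3, 6, 9, 9, 13, 13, 15]
Append remaining from left: [16]. Merged: [3, 6, 9, 9, 13, 13, 15, 16]

Final merged array: [3, 6, 9, 9, 13, 13, 15, 16]
Total comparisons: 7

The merged array is [3, 6, 9, 9, 13, 13, 15, 16], requiring 7 comparisons. The merge step runs in O(n) time where n is the total number of elements.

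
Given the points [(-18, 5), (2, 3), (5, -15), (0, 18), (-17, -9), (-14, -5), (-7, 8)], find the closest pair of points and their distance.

Computing all pairwise distances among 7 points:

d((-18, 5), (2, 3)) = 20.0998
d((-18, 5), (5, -15)) = 30.4795
d((-18, 5), (0, 18)) = 22.2036
d((-18, 5), (-17, -9)) = 14.0357
d((-18, 5), (-14, -5)) = 10.7703
d((-18, 5), (-7, 8)) = 11.4018
d((2, 3), (5, -15)) = 18.2483
d((2, 3), (0, 18)) = 15.1327
d((2, 3), (-17, -9)) = 22.4722
d((2, 3), (-14, -5)) = 17.8885
d((2, 3), (-7, 8)) = 10.2956
d((5, -15), (0, 18)) = 33.3766
d((5, -15), (-17, -9)) = 22.8035
d((5, -15), (-14, -5)) = 21.4709
d((5, -15), (-7, 8)) = 25.9422
d((0, 18), (-17, -9)) = 31.9061
d((0, 18), (-14, -5)) = 26.9258
d((0, 18), (-7, 8)) = 12.2066
d((-17, -9), (-14, -5)) = 5.0 <-- minimum
d((-17, -9), (-7, 8)) = 19.7231
d((-14, -5), (-7, 8)) = 14.7648

Closest pair: (-17, -9) and (-14, -5) with distance 5.0

The closest pair is (-17, -9) and (-14, -5) with Euclidean distance 5.0. For 7 points, brute-force pairwise comparison is shown above. For large n, the divide-and-conquer algorithm (sort by x, recurse on halves, check the dividing strip) achieves O(n log n).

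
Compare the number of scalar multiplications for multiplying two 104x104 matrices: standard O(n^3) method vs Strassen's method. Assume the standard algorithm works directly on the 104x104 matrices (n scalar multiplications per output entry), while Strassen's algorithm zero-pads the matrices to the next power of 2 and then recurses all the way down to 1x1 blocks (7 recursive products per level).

Matrix multiplication for 104x104 matrices:

Strassen's algorithm requires power-of-2 dimensions. Pad 104x104 to 128x128 (next power of 2).

Standard algorithm: 104^3 = 1124864 multiplications
Strassen's algorithm: 7^(log2(128)) = 7^7 = 823543 multiplications
Savings: 1124864 - 823543 = 301321 multiplications

Standard: 1124864 multiplications (104^3). Strassen: 823543 multiplications (7^7, after padding to 128x128). Strassen reduces 8 recursive multiplications to 7 at each level.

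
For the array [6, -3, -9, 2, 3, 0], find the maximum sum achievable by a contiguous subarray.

Using Kadane's algorithm on [6, -3, -9, 2, 3, 0]:

Scanning through the array:
Position 1 (value -3): max_ending_here = 3, max_so_far = 6
Position 2 (value -9): max_ending_here = -6, max_so_far = 6
Position 3 (value 2): max_ending_here = 2, max_so_far = 6
Position 4 (value 3): max_ending_here = 5, max_so_far = 6
Position 5 (value 0): max_ending_here = 5, max_so_far = 6

Maximum subarray: [6]
Maximum sum: 6

The maximum subarray is [6] with sum 6. This subarray runs from index 0 to index 0.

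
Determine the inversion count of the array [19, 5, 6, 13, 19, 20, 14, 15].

Finding inversions in [19, 5, 6, 13, 19, 20, 14, 15]:

(0, 1): arr[0]=19 > arr[1]=5
(0, 2): arr[0]=19 > arr[2]=6
(0, 3): arr[0]=19 > arr[3]=13
(0, 6): arr[0]=19 > arr[6]=14
(0, 7): arr[0]=19 > arr[7]=15
(4, 6): arr[4]=19 > arr[6]=14
(4, 7): arr[4]=19 > arr[7]=15
(5, 6): arr[5]=20 > arr[6]=14
(5, 7): arr[5]=20 > arr[7]=15

Total inversions: 9

The array has 9 inversion(s): (0,1), (0,2), (0,3), (0,6), (0,7), (4,6), (4,7), (5,6), (5,7). Each pair (i,j) satisfies i < j and arr[i] > arr[j].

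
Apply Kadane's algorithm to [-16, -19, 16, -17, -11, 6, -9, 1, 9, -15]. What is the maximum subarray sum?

Using Kadane's algorithm on [-16, -19, 16, -17, -11, 6, -9, 1, 9, -15]:

Scanning through the array:
Position 1 (value -19): max_ending_here = -19, max_so_far = -16
Position 2 (value 16): max_ending_here = 16, max_so_far = 16
Position 3 (value -17): max_ending_here = -1, max_so_far = 16
Position 4 (value -11): max_ending_here = -11, max_so_far = 16
Position 5 (value 6): max_ending_here = 6, max_so_far = 16
Position 6 (value -9): max_ending_here = -3, max_so_far = 16
Position 7 (value 1): max_ending_here = 1, max_so_far = 16
Position 8 (value 9): max_ending_here = 10, max_so_far = 16
Position 9 (value -15): max_ending_here = -5, max_so_far = 16

Maximum subarray: [16]
Maximum sum: 16

The maximum subarray is [16] with sum 16. This subarray runs from index 2 to index 2.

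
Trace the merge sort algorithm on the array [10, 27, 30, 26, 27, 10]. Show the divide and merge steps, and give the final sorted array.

Merge sort trace:

Split: [10, 27, 30, 26, 27, 10] -> [10, 27, 30] and [26, 27, 10]
  Split: [10, 27, 30] -> [10] and [27, 30]
    Split: [27, 30] -> [27] and [30]
    Merge: [27] + [30] -> [27, 30]
  Merge: [10] + [27, 30] -> [10, 27, 30]
  Split: [26, 27, 10] -> [26] and [27, 10]
    Split: [27, 10] -> [27] and [10]
    Merge: [27] + [10] -> [10, 27]
  Merge: [26] + [10, 27] -> [10, 26, 27]
Merge: [10, 27, 30] + [10, 26, 27] -> [10, 10, 26, 27, 27, 30]

Final sorted array: [10, 10, 26, 27, 27, 30]

The merge sort proceeds by recursively splitting the array and merging sorted halves.
After all merges, the sorted array is [10, 10, 26, 27, 27, 30].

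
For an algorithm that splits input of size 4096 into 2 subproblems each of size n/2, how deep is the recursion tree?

For divide and conquer with division factor 2:

Problem sizes at each level:
Level 0: 4096
Level 1: 2048
Level 2: 1024
Level 3: 512
Level 4: 256
Level 5: 128
Level 6: 64
Level 7: 32
Level 8: 16
Level 9: 8
Level 10: 4
Level 11: 2
Level 12: 1

The root is level 0 and the size-1 base case is level 12 (the tree spans levels 0 through 12, i.e. 13 levels counting the root), so the depth is the number of divisions: log_2(4096) = 12

The recursion tree depth is log_2(4096) = 12. At each level, the problem size is divided by 2, so it takes 12 divisions to reduce to a base case of size 1. The algorithm makes 2 recursive calls at each level.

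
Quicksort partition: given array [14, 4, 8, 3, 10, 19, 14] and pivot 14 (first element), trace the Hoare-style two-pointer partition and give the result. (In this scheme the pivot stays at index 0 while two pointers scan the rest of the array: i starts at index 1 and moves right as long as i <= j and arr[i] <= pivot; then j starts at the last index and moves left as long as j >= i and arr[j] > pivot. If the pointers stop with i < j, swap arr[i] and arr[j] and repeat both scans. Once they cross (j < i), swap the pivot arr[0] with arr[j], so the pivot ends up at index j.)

Hoare-style two-pointer partition with pivot = 14:

Initial array: [14, 4, 8, 3, 10, 19, 14]

Pointers start at i = 1, j = 6.
i stops at index 5 (arr[5]=19 > 14), j stops at index 6 (arr[6]=14 <= 14): swap arr[5] and arr[6], array becomes [14, 4, 8, 3, 10, 14, 19]
i ends at 6, j ends at 5: the pointers have crossed (j < i), so scanning stops.

Swap pivot arr[0] with arr[5] to place pivot at position 5: [14, 4, 8, 3, 10, 14, 19]
Pivot position: 5

After partitioning with pivot 14, the array becomes [14, 4, 8, 3, 10, 14, 19]. The pivot is placed at index 5. All elements to the left of the pivot are <= 14, and all elements to the right are > 14.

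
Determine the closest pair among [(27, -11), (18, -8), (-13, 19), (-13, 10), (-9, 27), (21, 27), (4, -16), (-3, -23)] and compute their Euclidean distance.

Computing all pairwise distances among 8 points:

d((27, -11), (18, -8)) = 9.4868
d((27, -11), (-13, 19)) = 50.0
d((27, -11), (-13, 10)) = 45.1774
d((27, -11), (-9, 27)) = 52.345
d((27, -11), (21, 27)) = 38.4708
d((27, -11), (4, -16)) = 23.5372
d((27, -11), (-3, -23)) = 32.311
d((18, -8), (-13, 19)) = 41.1096
d((18, -8), (-13, 10)) = 35.8469
d((18, -8), (-9, 27)) = 44.2041
d((18, -8), (21, 27)) = 35.1283
d((18, -8), (4, -16)) = 16.1245
d((18, -8), (-3, -23)) = 25.807
d((-13, 19), (-13, 10)) = 9.0
d((-13, 19), (-9, 27)) = 8.9443 <-- minimum
d((-13, 19), (21, 27)) = 34.9285
d((-13, 19), (4, -16)) = 38.9102
d((-13, 19), (-3, -23)) = 43.1741
d((-13, 10), (-9, 27)) = 17.4642
d((-13, 10), (21, 27)) = 38.0132
d((-13, 10), (4, -16)) = 31.0644
d((-13, 10), (-3, -23)) = 34.4819
d((-9, 27), (21, 27)) = 30.0
d((-9, 27), (4, -16)) = 44.9222
d((-9, 27), (-3, -23)) = 50.3587
d((21, 27), (4, -16)) = 46.2385
d((21, 27), (-3, -23)) = 55.4617
d((4, -16), (-3, -23)) = 9.8995

Closest pair: (-13, 19) and (-9, 27) with distance 8.9443

The closest pair is (-13, 19) and (-9, 27) with Euclidean distance 8.9443. For 8 points, brute-force pairwise comparison is shown above. For large n, the divide-and-conquer algorithm (sort by x, recurse on halves, check the dividing strip) achieves O(n log n).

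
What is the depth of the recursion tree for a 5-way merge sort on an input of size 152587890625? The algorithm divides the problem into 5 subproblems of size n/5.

For divide and conquer with division factor 5:

Problem sizes at each level:
Level 0: 152587890625
Level 1: 30517578125
Level 2: 6103515625
Level 3: 1220703125
Level 4: 244140625
Level 5: 48828125
Level 6: 9765625
Level 7: 1953125
Level 8: 390625
Level 9: 78125
Level 10: 15625
Level 11: 3125
Level 12: 625
Level 13: 125
Level 14: 25
Level 15: 5
Level 16: 1

The root is level 0 and the size-1 base case is level 16 (the tree spans levels 0 through 16, i.e. 17 levels counting the root), so the depth is the number of divisions: log_5(152587890625) = 16

The recursion tree depth is log_5(152587890625) = 16. At each level, the problem size is divided by 5, so it takes 16 divisions to reduce to a base case of size 1. The algorithm makes 5 recursive calls at each level.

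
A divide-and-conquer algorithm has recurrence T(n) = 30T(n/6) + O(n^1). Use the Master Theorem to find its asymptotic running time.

Master Theorem for T(n) = 30T(n/6) + O(n^1):

a = 30, b = 6, c = 1
log_b(a) = log_6(30) = 1.8982

Case 1: c = 1 < log_6(30) = 1.8982
T(n) = O(n^(log_6 30))

For T(n) = 30T(n/6) + O(n^1): log_6(30) = 1.8982. This is Case 1 of the Master Theorem (c < log_b(a), work dominated by leaves), giving O(n^(log_6 30)).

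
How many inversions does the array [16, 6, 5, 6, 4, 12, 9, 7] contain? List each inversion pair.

Finding inversions in [16, 6, 5, 6, 4, 12, 9, 7]:

(0, 1): arr[0]=16 > arr[1]=6
(0, 2): arr[0]=16 > arr[2]=5
(0, 3): arr[0]=16 > arr[3]=6
(0, 4): arr[0]=16 > arr[4]=4
(0, 5): arr[0]=16 > arr[5]=12
(0, 6): arr[0]=16 > arr[6]=9
(0, 7): arr[0]=16 > arr[7]=7
(1, 2): arr[1]=6 > arr[2]=5
(1, 4): arr[1]=6 > arr[4]=4
(2, 4): arr[2]=5 > arr[4]=4
(3, 4): arr[3]=6 > arr[4]=4
(5, 6): arr[5]=12 > arr[6]=9
(5, 7): arr[5]=12 > arr[7]=7
(6, 7): arr[6]=9 > arr[7]=7

Total inversions: 14

The array has 14 inversion(s): (0,1), (0,2), (0,3), (0,4), (0,5), (0,6), (0,7), (1,2), (1,4), (2,4), (3,4), (5,6), (5,7), (6,7). Each pair (i,j) satisfies i < j and arr[i] > arr[j].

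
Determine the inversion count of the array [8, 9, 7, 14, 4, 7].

Finding inversions in [8, 9, 7, 14, 4, 7]:

(0, 2): arr[0]=8 > arr[2]=7
(0, 4): arr[0]=8 > arr[4]=4
(0, 5): arr[0]=8 > arr[5]=7
(1, 2): arr[1]=9 > arr[2]=7
(1, 4): arr[1]=9 > arr[4]=4
(1, 5): arr[1]=9 > arr[5]=7
(2, 4): arr[2]=7 > arr[4]=4
(3, 4): arr[3]=14 > arr[4]=4
(3, 5): arr[3]=14 > arr[5]=7

Total inversions: 9

The array has 9 inversion(s): (0,2), (0,4), (0,5), (1,2), (1,4), (1,5), (2,4), (3,4), (3,5). Each pair (i,j) satisfies i < j and arr[i] > arr[j].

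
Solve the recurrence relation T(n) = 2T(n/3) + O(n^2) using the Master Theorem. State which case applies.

Master Theorem for T(n) = 2T(n/3) + O(n^2):

a = 2, b = 3, c = 2
log_b(a) = log_3(2) = 0.6309

Case 3: c = 2 > log_3(2) = 0.6309
T(n) = O(n^2) = O(n^2)

For T(n) = 2T(n/3) + O(n^2): log_3(2) = 0.6309. This is Case 3 of the Master Theorem (c > log_b(a), work dominated by root), giving O(n^2).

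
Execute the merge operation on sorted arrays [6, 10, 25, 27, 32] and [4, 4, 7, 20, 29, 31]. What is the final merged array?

Merging process:

Compare 6 vs 4: take 4 from right. Merged: [4]
Compare 6 vs 4: take 4 from right. Merged: [4, 4]
Compare 6 vs 7: take 6 from left. Merged: [4, 4, 6]
Compare 10 vs 7: take 7 from right. Merged: [4, 4, 6, 7]
Compare 10 vs 20: take 10 from left. Merged: [4, 4, 6, 7, 10]
Compare 25 vs 20: take 20 from right. Merged: [4, 4, 6, 7, 10, 20]
Compare 25 vs 29: take 25 from left. Merged: [4, 4, 6, 7, 10, 20, 25]
Compare 27 vs 29: take 27 from left. Merged: [4, 4, 6, 7, 10, 20, 25, 27]
Compare 32 vs 29: take 29 from right. Merged: [4, 4, 6, 7, 10, 20, 25, 27, 29]
Compare 32 vs 31: take 31 from right. Merged: [4, 4, 6, 7, 10, 20, 25, 27, 29, 31]
Append remaining from left: [32]. Merged: [4, 4, 6, 7, 10, 20, 25, 27, 29, 31, 32]

Final merged array: [4, 4, 6, 7, 10, 20, 25, 27, 29, 31, 32]
Total comparisons: 10

The merged array is [4, 4, 6, 7, 10, 20, 25, 27, 29, 31, 32], requiring 10 comparisons. The merge step runs in O(n) time where n is the total number of elements.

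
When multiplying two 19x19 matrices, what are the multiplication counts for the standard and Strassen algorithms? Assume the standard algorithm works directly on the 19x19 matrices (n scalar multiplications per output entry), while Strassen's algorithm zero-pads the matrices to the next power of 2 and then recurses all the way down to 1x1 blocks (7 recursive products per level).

Matrix multiplication for 19x19 matrices:

Strassen's algorithm requires power-of-2 dimensions. Pad 19x19 to 32x32 (next power of 2).

Standard algorithm: 19^3 = 6859 multiplications
Strassen's algorithm: 7^(log2(32)) = 7^5 = 16807 multiplications
Difference: 6859 - 16807 = -9948 (Strassen uses MORE here due to padding overhead — for small or just-over-power-of-2 n, padding can outweigh the per-level savings)

Standard: 6859 multiplications (19^3). Strassen: 16807 multiplications (7^5, after padding to 32x32). Strassen reduces 8 recursive multiplications to 7 at each level.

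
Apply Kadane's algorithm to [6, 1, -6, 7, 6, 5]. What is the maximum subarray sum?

Using Kadane's algorithm on [6, 1, -6, 7, 6, 5]:

Scanning through the array:
Position 1 (value 1): max_ending_here = 7, max_so_far = 7
Position 2 (value -6): max_ending_here = 1, max_so_far = 7
Position 3 (value 7): max_ending_here = 8, max_so_far = 8
Position 4 (value 6): max_ending_here = 14, max_so_far = 14
Position 5 (value 5): max_ending_here = 19, max_so_far = 19

Maximum subarray: [6, 1, -6, 7, 6, 5]
Maximum sum: 19

The maximum subarray is [6, 1, -6, 7, 6, 5] with sum 19. This subarray runs from index 0 to index 5.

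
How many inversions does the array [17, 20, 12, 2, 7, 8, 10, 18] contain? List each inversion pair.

Finding inversions in [17, 20, 12, 2, 7, 8, 10, 18]:

(0, 2): arr[0]=17 > arr[2]=12
(0, 3): arr[0]=17 > arr[3]=2
(0, 4): arr[0]=17 > arr[4]=7
(0, 5): arr[0]=17 > arr[5]=8
(0, 6): arr[0]=17 > arr[6]=10
(1, 2): arr[1]=20 > arr[2]=12
(1, 3): arr[1]=20 > arr[3]=2
(1, 4): arr[1]=20 > arr[4]=7
(1, 5): arr[1]=20 > arr[5]=8
(1, 6): arr[1]=20 > arr[6]=10
(1, 7): arr[1]=20 > arr[7]=18
(2, 3): arr[2]=12 > arr[3]=2
(2, 4): arr[2]=12 > arr[4]=7
(2, 5): arr[2]=12 > arr[5]=8
(2, 6): arr[2]=12 > arr[6]=10

Total inversions: 15

The array has 15 inversion(s): (0,2), (0,3), (0,4), (0,5), (0,6), (1,2), (1,3), (1,4), (1,5), (1,6), (1,7), (2,3), (2,4), (2,5), (2,6). Each pair (i,j) satisfies i < j and arr[i] > arr[j].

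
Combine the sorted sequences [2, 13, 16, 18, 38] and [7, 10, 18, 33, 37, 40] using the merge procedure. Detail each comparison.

Merging process:

Compare 2 vs 7: take 2 from left. Merged: [2]
Compare 13 vs 7: take 7 from right. Merged: [2, 7]
Compare 13 vs 10: take 10 from right. Merged: [2, 7, 10]
Compare 13 vs 18: take 13 from left. Merged: [2, 7, 10, 13]
Compare 16 vs 18: take 16 from left. Merged: [2, 7, 10, 13, 16]
Compare 18 vs 18: take 18 from left. Merged: [2, 7, 10, 13, 16, 18]
Compare 38 vs 18: take 18 from right. Merged: [2, 7, 10, 13, 16, 18, 18]
Compare 38 vs 33: take 33 from right. Merged: [2, 7, 10, 13, 16, 18, 18, 33]
Compare 38 vs 37: take 37 from right. Merged: [2, 7, 10, 13, 16, 18, 18, 33, 37]
Compare 38 vs 40: take 38 from left. Merged: [2, 7, 10, 13, 16, 18, 18, 33, 37, 38]
Append remaining from right: [40]. Merged: [2, 7, 10, 13, 16, 18, 18, 33, 37, 38, 40]

Final merged array: [2, 7, 10, 13, 16, 18, 18, 33, 37, 38, 40]
Total comparisons: 10

The merged array is [2, 7, 10, 13, 16, 18, 18, 33, 37, 38, 40], requiring 10 comparisons. The merge step runs in O(n) time where n is the total number of elements.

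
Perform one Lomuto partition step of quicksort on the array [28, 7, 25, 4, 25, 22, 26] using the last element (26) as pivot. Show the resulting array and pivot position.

Lomuto partition with pivot = 26:

Initial array: [28, 7, 25, 4, 25, 22, 26]

arr[0]=28 > 26: no swap
arr[1]=7 <= 26: swap with position 0, array becomes [7, 28, 25, 4, 25, 22, 26]
arr[2]=25 <= 26: swap with position 1, array becomes [7, 25, 28, 4, 25, 22, 26]
arr[3]=4 <= 26: swap with position 2, array becomes [7, 25, 4, 28, 25, 22, 26]
arr[4]=25 <= 26: swap with position 3, array becomes [7, 25, 4, 25, 28, 22, 26]
arr[5]=22 <= 26: swap with position 4, array becomes [7, 25, 4, 25, 22, 28, 26]

Place pivot at position 5: [7, 25, 4, 25, 22, 26, 28]
Pivot position: 5

After partitioning with pivot 26, the array becomes [7, 25, 4, 25, 22, 26, 28]. The pivot is placed at index 5. All elements to the left of the pivot are <= 26, and all elements to the right are > 26.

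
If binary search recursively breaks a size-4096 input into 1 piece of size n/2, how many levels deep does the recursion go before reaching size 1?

For divide and conquer with division factor 2:

Problem sizes at each level:
Level 0: 4096
Level 1: 2048
Level 2: 1024
Level 3: 512
Level 4: 256
Level 5: 128
Level 6: 64
Level 7: 32
Level 8: 16
Level 9: 8
Level 10: 4
Level 11: 2
Level 12: 1

The root is level 0 and the size-1 base case is level 12 (the tree spans levels 0 through 12, i.e. 13 levels counting the root), so the depth is the number of divisions: log_2(4096) = 12

The recursion tree depth is log_2(4096) = 12. At each level, the problem size is divided by 2, so it takes 12 divisions to reduce to a base case of size 1. The algorithm makes 1 recursive call at each level.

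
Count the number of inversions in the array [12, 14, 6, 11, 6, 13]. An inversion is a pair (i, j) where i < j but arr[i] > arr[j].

Finding inversions in [12, 14, 6, 11, 6, 13]:

(0, 2): arr[0]=12 > arr[2]=6
(0, 3): arr[0]=12 > arr[3]=11
(0, 4): arr[0]=12 > arr[4]=6
(1, 2): arr[1]=14 > arr[2]=6
(1, 3): arr[1]=14 > arr[3]=11
(1, 4): arr[1]=14 > arr[4]=6
(1, 5): arr[1]=14 > arr[5]=13
(3, 4): arr[3]=11 > arr[4]=6

Total inversions: 8

The array has 8 inversion(s): (0,2), (0,3), (0,4), (1,2), (1,3), (1,4), (1,5), (3,4). Each pair (i,j) satisfies i < j and arr[i] > arr[j].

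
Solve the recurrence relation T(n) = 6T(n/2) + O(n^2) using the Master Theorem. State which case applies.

Master Theorem for T(n) = 6T(n/2) + O(n^2):

a = 6, b = 2, c = 2
log_b(a) = log_2(6) = 2.5850

Case 1: c = 2 < log_2(6) = 2.5850
T(n) = O(n^(log_2 6))

For T(n) = 6T(n/2) + O(n^2): log_2(6) = 2.5850. This is Case 1 of the Master Theorem (c < log_b(a), work dominated by leaves), giving O(n^(log_2 6)).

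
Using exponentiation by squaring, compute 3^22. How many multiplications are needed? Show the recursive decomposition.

Computing 3^22 by squaring (build up from 3^1; each line after the first costs one multiplication):

3^1 = 3
3^2 = (3^1)^2 = 3^2 = 9
3^4 = (3^2)^2 = 9^2 = 81
3^5 = 3 * 3^4 = 3 * 81 = 243
3^10 = (3^5)^2 = 243^2 = 59049
3^11 = 3 * 3^10 = 3 * 59049 = 177147
3^22 = (3^11)^2 = 177147^2 = 31381059609

Result: 31381059609
Multiplications needed: 6 (6 lines after 3^1)

3^22 = 31381059609. Using exponentiation by squaring, this requires 6 multiplications. The key idea: if the exponent is even, square the half-power; if odd, multiply by the base once.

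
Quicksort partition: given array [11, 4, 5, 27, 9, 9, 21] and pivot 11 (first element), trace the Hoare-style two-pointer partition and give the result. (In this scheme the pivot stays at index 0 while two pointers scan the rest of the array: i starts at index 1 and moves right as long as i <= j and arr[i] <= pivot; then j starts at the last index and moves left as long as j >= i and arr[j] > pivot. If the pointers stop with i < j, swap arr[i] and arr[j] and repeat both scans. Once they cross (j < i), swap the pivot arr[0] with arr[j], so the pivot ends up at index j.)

Hoare-style two-pointer partition with pivot = 11:

Initial array: [11, 4, 5, 27, 9, 9, 21]

Pointers start at i = 1, j = 6.
i stops at index 3 (arr[3]=27 > 11), j stops at index 5 (arr[5]=9 <= 11): swap arr[3] and arr[5], array becomes [11, 4, 5, 9, 9, 27, 21]
i ends at 5, j ends at 4: the pointers have crossed (j < i), so scanning stops.

Swap pivot arr[0] with arr[4] to place pivot at position 4: [9, 4, 5, 9, 11, 27, 21]
Pivot position: 4

After partitioning with pivot 11, the array becomes [9, 4, 5, 9, 11, 27, 21]. The pivot is placed at index 4. All elements to the left of the pivot are <= 11, and all elements to the right are > 11.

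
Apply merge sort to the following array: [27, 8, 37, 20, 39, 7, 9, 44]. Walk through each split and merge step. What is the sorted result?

Merge sort trace:

Split: [27, 8, 37, 20, 39, 7, 9, 44] -> [27, 8, 37, 20] and [39, 7, 9, 44]
  Split: [27, 8, 37, 20] -> [27, 8] and [37, 20]
    Split: [27, 8] -> [27] and [8]
    Merge: [27] + [8] -> [8, 27]
    Split: [37, 20] -> [37] and [20]
    Merge: [37] + [20] -> [20, 37]
  Merge: [8, 27] + [20, 37] -> [8, 20, 27, 37]
  Split: [39, 7, 9, 44] -> [39, 7] and [9, 44]
    Split: [39, 7] -> [39] and [7]
    Merge: [39] + [7] -> [7, 39]
    Split: [9, 44] -> [9] and [44]
    Merge: [9] + [44] -> [9, 44]
  Merge: [7, 39] + [9, 44] -> [7, 9, 39, 44]
Merge: [8, 20, 27, 37] + [7, 9, 39, 44] -> [7, 8, 9, 20, 27, 37, 39, 44]

Final sorted array: [7, 8, 9, 20, 27, 37, 39, 44]

The merge sort proceeds by recursively splitting the array and merging sorted halves.
After all merges, the sorted array is [7, 8, 9, 20, 27, 37, 39, 44].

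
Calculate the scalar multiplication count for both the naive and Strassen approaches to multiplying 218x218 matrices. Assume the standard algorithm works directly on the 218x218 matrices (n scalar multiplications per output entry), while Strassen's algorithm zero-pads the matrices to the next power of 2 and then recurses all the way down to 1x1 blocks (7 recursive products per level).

Matrix multiplication for 218x218 matrices:

Strassen's algorithm requires power-of-2 dimensions. Pad 218x218 to 256x256 (next power of 2).

Standard algorithm: 218^3 = 10360232 multiplications
Strassen's algorithm: 7^(log2(256)) = 7^8 = 5764801 multiplications
Savings: 10360232 - 5764801 = 4595431 multiplications

Standard: 10360232 multiplications (218^3). Strassen: 5764801 multiplications (7^8, after padding to 256x256). Strassen reduces 8 recursive multiplications to 7 at each level.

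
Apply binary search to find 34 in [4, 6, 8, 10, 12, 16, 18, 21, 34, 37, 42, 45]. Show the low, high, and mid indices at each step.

Binary search for 34 in [4, 6, 8, 10, 12, 16, 18, 21, 34, 37, 42, 45]:

lo=0, hi=11, mid=5, arr[mid]=16 -> 16 < 34, search right half
lo=6, hi=11, mid=8, arr[mid]=34 -> Found target at index 8!

Binary search finds 34 at index 8 after 2 comparisons. The search repeatedly halves the search space by comparing with the middle element.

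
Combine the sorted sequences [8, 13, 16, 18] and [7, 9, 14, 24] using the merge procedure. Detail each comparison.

Merging process:

Compare 8 vs 7: take 7 from right. Merged: [7]
Compare 8 vs 9: take 8 from left. Merged: [7, 8]
Compare 13 vs 9: take 9 from right. Merged: [7, 8, 9]
Compare 13 vs 14: take 13 from left. Merged: [7, 8, 9, 13]
Compare 16 vs 14: take 14 from right. Merged: [7, 8, 9, 13, 14]
Compare 16 vs 24: take 16 from left. Merged: [7, 8, 9, 13, 14, 16]
Compare 18 vs 24: take 18 from left. Merged: [7, 8, 9, 13, 14, 16, 18]
Append remaining from right: [24]. Merged: [7, 8, 9, 13, 14, 16, 18, 24]

Final merged array: [7, 8, 9, 13, 14, 16, 18, 24]
Total comparisons: 7

The merged array is [7, 8, 9, 13, 14, 16, 18, 24], requiring 7 comparisons. The merge step runs in O(n) time where n is the total number of elements.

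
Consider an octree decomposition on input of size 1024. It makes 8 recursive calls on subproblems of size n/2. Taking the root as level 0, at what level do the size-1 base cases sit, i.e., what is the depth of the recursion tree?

For divide and conquer with division factor 2:

Problem sizes at each level:
Level 0: 1024
Level 1: 512
Level 2: 256
Level 3: 128
Level 4: 64
Level 5: 32
Level 6: 16
Level 7: 8
Level 8: 4
Level 9: 2
Level 10: 1

The root is level 0 and the size-1 base case is level 10 (the tree spans levels 0 through 10, i.e. 11 levels counting the root), so the depth is the number of divisions: log_2(1024) = 10

The recursion tree depth is log_2(1024) = 10. At each level, the problem size is divided by 2, so it takes 10 divisions to reduce to a base case of size 1. The algorithm makes 8 recursive calls at each level.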